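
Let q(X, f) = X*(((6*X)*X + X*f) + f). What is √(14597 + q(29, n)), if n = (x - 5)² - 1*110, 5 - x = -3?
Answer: √73061 ≈ 270.30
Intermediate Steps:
x = 8 (x = 5 - 1*(-3) = 5 + 3 = 8)
n = -101 (n = (8 - 5)² - 1*110 = 3² - 110 = 9 - 110 = -101)
q(X, f) = X*(f + 6*X² + X*f) (q(X, f) = X*((6*X² + X*f) + f) = X*(f + 6*X² + X*f))
√(14597 + q(29, n)) = √(14597 + 29*(-101 + 6*29² + 29*(-101))) = √(14597 + 29*(-101 + 6*841 - 2929)) = √(14597 + 29*(-101 + 5046 - 2929)) = √(14597 + 29*2016) = √(14597 + 58464) = √73061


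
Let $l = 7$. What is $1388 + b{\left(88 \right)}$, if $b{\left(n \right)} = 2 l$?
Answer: $1402$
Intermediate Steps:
$b{\left(n \right)} = 14$ ($b{\left(n \right)} = 2 \cdot 7 = 14$)
$1388 + b{\left(88 \right)} = 1388 + 14 = 1402$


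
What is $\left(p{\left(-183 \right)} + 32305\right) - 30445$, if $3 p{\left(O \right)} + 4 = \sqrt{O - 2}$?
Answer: $\frac{5576}{3} + \frac{i \sqrt{185}}{3} \approx 1858.7 + 4.5338 i$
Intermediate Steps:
$p{\left(O \right)} = - \frac{4}{3} + \frac{\sqrt{-2 + O}}{3}$ ($p{\left(O \right)} = - \frac{4}{3} + \frac{\sqrt{O - 2}}{3} = - \frac{4}{3} + \frac{\sqrt{-2 + O}}{3}$)
$\left(p{\left(-183 \right)} + 32305\right) - 30445 = \left(\left(- \frac{4}{3} + \frac{\sqrt{-2 - 183}}{3}\right) + 32305\right) - 30445 = \left(\left(- \frac{4}{3} + \frac{\sqrt{-185}}{3}\right) + 32305\right) - 30445 = \left(\left(- \frac{4}{3} + \frac{i \sqrt{185}}{3}\right) + 32305\right) - 30445 = \left(\frac{96911}{3} + \frac{i \sqrt{185}}{3}\right) - 30445 = \frac{5576}{3} + \frac{i \sqrt{185}}{3}$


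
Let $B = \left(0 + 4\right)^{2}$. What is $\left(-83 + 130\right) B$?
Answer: $752$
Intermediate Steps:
$B = 16$ ($B = 4^{2} = 16$)
$\left(-83 + 130\right) B = \left(-83 + 130\right) 16 = 47 \cdot 16 = 752$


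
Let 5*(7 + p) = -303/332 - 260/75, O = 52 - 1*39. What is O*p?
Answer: -2549417/24900 ≈ -102.39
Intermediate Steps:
O = 13 (O = 52 - 39 = 13)
p = -196109/24900 (p = -7 + (-303/332 - 260/75)/5 = -7 + (-303*1/332 - 260*1/75)/5 = -7 + (-303/332 - 52/15)/5 = -7 + (⅕)*(-21809/4980) = -7 - 21809/24900 = -196109/24900 ≈ -7.8759)
O*p = 13*(-196109/24900) = -2549417/24900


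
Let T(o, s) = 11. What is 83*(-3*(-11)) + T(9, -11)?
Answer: 2750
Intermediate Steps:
83*(-3*(-11)) + T(9, -11) = 83*(-3*(-11)) + 11 = 83*33 + 11 = 2739 + 11 = 2750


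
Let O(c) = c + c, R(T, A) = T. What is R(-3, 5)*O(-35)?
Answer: 210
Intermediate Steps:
O(c) = 2*c
R(-3, 5)*O(-35) = -6*(-35) = -3*(-70) = 210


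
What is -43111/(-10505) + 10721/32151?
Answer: 1498685866/337746255 ≈ 4.4373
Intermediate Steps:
-43111/(-10505) + 10721/32151 = -43111*(-1/10505) + 10721*(1/32151) = 43111/10505 + 10721/32151 = 1498685866/337746255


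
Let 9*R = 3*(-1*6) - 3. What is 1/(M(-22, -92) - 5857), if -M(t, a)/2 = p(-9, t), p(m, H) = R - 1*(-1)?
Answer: -3/17563 ≈ -0.00017081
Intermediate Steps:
R = -7/3 (R = (3*(-1*6) - 3)/9 = (3*(-6) - 3)/9 = (-18 - 3)/9 = (⅑)*(-21) = -7/3 ≈ -2.3333)
p(m, H) = -4/3 (p(m, H) = -7/3 - 1*(-1) = -7/3 + 1 = -4/3)
M(t, a) = 8/3 (M(t, a) = -2*(-4/3) = 8/3)
1/(M(-22, -92) - 5857) = 1/(8/3 - 5857) = 1/(-17563/3) = -3/17563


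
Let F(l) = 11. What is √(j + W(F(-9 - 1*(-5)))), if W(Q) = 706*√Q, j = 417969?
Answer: √(417969 + 706*√11) ≈ 648.31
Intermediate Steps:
√(j + W(F(-9 - 1*(-5)))) = √(417969 + 706*√11)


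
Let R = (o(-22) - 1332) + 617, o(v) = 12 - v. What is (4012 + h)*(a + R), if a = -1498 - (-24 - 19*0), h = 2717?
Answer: -14500995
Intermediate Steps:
a = -1474 (a = -1498 - (-24 + 0) = -1498 - 1*(-24) = -1498 + 24 = -1474)
R = -681 (R = ((12 - 1*(-22)) - 1332) + 617 = ((12 + 22) - 1332) + 617 = (34 - 1332) + 617 = -1298 + 617 = -681)
(4012 + h)*(a + R) = (4012 + 2717)*(-1474 - 681) = 6729*(-2155) = -14500995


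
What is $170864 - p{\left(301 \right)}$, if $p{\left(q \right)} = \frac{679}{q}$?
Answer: $\frac{7347055}{43} \approx 1.7086 \cdot 10^{5}$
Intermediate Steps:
$170864 - p{\left(301 \right)} = 170864 - \frac{679}{301} = 170864 - 679 \cdot \frac{1}{301} = 170864 - \frac{97}{43} = \frac{7347055}{43}$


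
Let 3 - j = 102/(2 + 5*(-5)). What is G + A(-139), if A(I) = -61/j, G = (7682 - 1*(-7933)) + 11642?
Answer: 4659544/171 ≈ 27249.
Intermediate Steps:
j = 171/23 (j = 3 - 102/(2 + 5*(-5)) = 3 - 102/(2 - 25) = 3 - 102/(-23) = 3 - 102*(-1)/23 = 3 - 1*(-102/23) = 3 + 102/23 = 171/23 ≈ 7.4348)
G = 27257 (G = (7682 + 7933) + 11642 = 15615 + 11642 = 27257)
A(I) = -1403/171 (A(I) = -61/171/23 = -61*23/171 = -1403/171)
G + A(-139) = 27257 - 1403/171 = 4659544/171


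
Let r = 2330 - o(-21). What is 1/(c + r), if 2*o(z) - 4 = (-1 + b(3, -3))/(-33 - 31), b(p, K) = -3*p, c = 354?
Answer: 64/171643 ≈ 0.00037287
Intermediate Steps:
o(z) = 133/64 (o(z) = 2 + ((-1 - 3*3)/(-33 - 31))/2 = 2 + ((-1 - 9)/(-64))/2 = 2 + (-10*(-1/64))/2 = 2 + (1/2)*(5/32) = 2 + 5/64 = 133/64)
r = 148987/64 (r = 2330 - 1*133/64 = 2330 - 133/64 = 148987/64 ≈ 2327.9)
1/(c + r) = 1/(354 + 148987/64) = 1/(171643/64) = 64/171643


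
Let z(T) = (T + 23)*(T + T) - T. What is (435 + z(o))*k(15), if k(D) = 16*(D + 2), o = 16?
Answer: 453424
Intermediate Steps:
k(D) = 32 + 16*D (k(D) = 16*(2 + D) = 32 + 16*D)
z(T) = -T + 2*T*(23 + T) (z(T) = (23 + T)*(2*T) - T = 2*T*(23 + T) - T = -T + 2*T*(23 + T))
(435 + z(o))*k(15) = (435 + 16*(45 + 2*16))*(32 + 16*15) = (435 + 16*(45 + 32))*(32 + 240) = (435 + 16*77)*272 = (435 + 1232)*272 = 1667*272 = 453424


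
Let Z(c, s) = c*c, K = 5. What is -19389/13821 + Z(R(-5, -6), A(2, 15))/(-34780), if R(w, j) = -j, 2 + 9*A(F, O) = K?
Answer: -56237248/40057865 ≈ -1.4039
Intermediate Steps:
A(F, O) = ⅓ (A(F, O) = -2/9 + (⅑)*5 = -2/9 + 5/9 = ⅓)
Z(c, s) = c²
-19389/13821 + Z(R(-5, -6), A(2, 15))/(-34780) = -19389/13821 + (-1*(-6))²/(-34780) = -19389*1/13821 + 6²*(-1/34780) = -6463/4607 + 36*(-1/34780) = -6463/4607 - 9/8695 = -56237248/40057865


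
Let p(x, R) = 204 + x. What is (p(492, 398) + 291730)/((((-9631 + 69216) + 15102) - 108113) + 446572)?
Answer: 146213/206573 ≈ 0.70780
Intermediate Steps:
(p(492, 398) + 291730)/((((-9631 + 69216) + 15102) - 108113) + 446572) = ((204 + 492) + 291730)/((((-9631 + 69216) + 15102) - 108113) + 446572) = (696 + 291730)/(((59585 + 15102) - 108113) + 446572) = 292426/((74687 - 108113) + 446572) = 292426/(-33426 + 446572) = 292426/413146 = 292426*(1/413146) = 146213/206573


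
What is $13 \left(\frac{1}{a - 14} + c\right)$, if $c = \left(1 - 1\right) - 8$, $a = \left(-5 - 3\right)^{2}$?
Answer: $- \frac{5187}{50} \approx -103.74$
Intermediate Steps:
$a = 64$ ($a = \left(-8\right)^{2} = 64$)
$c = -8$ ($c = 0 - 8 = -8$)
$13 \left(\frac{1}{a - 14} + c\right) = 13 \left(\frac{1}{64 - 14} - 8\right) = 13 \left(\frac{1}{50} - 8\right) = 13 \left(- \frac{399}{50}\right) = - \frac{5187}{50}$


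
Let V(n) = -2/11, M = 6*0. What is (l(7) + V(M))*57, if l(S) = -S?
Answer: -4503/11 ≈ -409.36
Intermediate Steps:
M = 0
V(n) = -2/11 (V(n) = -2*1/11 = -2/11)
(l(7) + V(M))*57 = (-1*7 - 2/11)*57 = (-7 - 2/11)*57 = -79/11*57 = -4503/11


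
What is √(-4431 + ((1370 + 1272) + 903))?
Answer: I*√886 ≈ 29.766*I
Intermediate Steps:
√(-4431 + ((1370 + 1272) + 903)) = √(-4431 + (2642 + 903)) = √(-4431 + 3545) = √(-886) = I*√886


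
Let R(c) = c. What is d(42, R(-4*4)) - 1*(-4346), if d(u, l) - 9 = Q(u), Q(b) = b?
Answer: 4397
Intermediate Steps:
d(u, l) = 9 + u
d(42, R(-4*4)) - 1*(-4346) = (9 + 42) - 1*(-4346) = 51 + 4346 = 4397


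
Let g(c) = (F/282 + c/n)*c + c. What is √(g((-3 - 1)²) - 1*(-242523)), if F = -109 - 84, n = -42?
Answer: √26250818867/329 ≈ 492.47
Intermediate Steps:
F = -193
g(c) = c + c*(-193/282 - c/42) (g(c) = (-193/282 + c/(-42))*c + c = (-193*1/282 + c*(-1/42))*c + c = (-193/282 - c/42)*c + c = c*(-193/282 - c/42) + c = c + c*(-193/282 - c/42))
√(g((-3 - 1)²) - 1*(-242523)) = √((-3 - 1)²*(623 - 47*(-3 - 1)²)/1974 - 1*(-242523)) = √((1/1974)*(-4)²*(623 - 47*(-4)²) + 242523) = √((1/1974)*16*(623 - 47*16) + 242523) = √((1/1974)*16*(623 - 752) + 242523) = √((1/1974)*16*(-129) + 242523) = √(-344/329 + 242523) = √(79789723/329) = √26250818867/329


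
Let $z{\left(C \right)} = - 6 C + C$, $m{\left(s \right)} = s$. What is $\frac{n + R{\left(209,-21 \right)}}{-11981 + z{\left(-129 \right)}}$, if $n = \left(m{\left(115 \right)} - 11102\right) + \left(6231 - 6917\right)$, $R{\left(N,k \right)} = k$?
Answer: $\frac{5847}{5668} \approx 1.0316$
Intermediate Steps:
$n = -11673$ ($n = \left(115 - 11102\right) + \left(6231 - 6917\right) = -10987 + \left(6231 - 6917\right) = -10987 - 686 = -11673$)
$z{\left(C \right)} = - 5 C$
$\frac{n + R{\left(209,-21 \right)}}{-11981 + z{\left(-129 \right)}} = \frac{-11673 - 21}{-11981 - -645} = - \frac{11694}{-11981 + 645} = - \frac{11694}{-11336} = \left(-11694\right) \left(- \frac{1}{11336}\right) = \frac{5847}{5668}$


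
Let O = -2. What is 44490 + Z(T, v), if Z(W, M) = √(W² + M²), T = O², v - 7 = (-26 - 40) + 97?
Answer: 44490 + 2*√365 ≈ 44528.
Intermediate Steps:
v = 38 (v = 7 + ((-26 - 40) + 97) = 7 + (-66 + 97) = 7 + 31 = 38)
T = 4 (T = (-2)² = 4)
Z(W, M) = √(M² + W²)
44490 + Z(T, v) = 44490 + √(38² + 4²) = 44490 + √(1444 + 16) = 44490 + √1460 = 44490 + 2*√365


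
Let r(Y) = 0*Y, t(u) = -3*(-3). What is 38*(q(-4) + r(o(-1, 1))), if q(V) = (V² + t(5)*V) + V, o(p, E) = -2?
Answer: -912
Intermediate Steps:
t(u) = 9
r(Y) = 0
q(V) = V² + 10*V (q(V) = (V² + 9*V) + V = V² + 10*V)
38*(q(-4) + r(o(-1, 1))) = 38*(-4*(10 - 4) + 0) = 38*(-4*6 + 0) = 38*(-24 + 0) = 38*(-24) = -912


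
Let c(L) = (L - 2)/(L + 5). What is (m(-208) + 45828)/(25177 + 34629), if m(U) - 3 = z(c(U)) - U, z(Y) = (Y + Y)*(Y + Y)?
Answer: 38722399/50296846 ≈ 0.76988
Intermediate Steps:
c(L) = (-2 + L)/(5 + L)
z(Y) = 4*Y**2 (z(Y) = (2*Y)*(2*Y) = 4*Y**2)
m(U) = 3 - U + 4*(-2 + U)**2/(5 + U)**2 (m(U) = 3 + (4*((-2 + U)/(5 + U))**2 - U) = 3 + (4*((-2 + U)**2/(5 + U)**2) - U) = 3 + (4*(-2 + U)**2/(5 + U)**2 - U) = 3 + (-U + 4*(-2 + U)**2/(5 + U)**2) = 3 - U + 4*(-2 + U)**2/(5 + U)**2)
(m(-208) + 45828)/(25177 + 34629) = ((3 - 1*(-208) + 4*(-2 - 208)**2/(5 - 208)**2) + 45828)/(25177 + 34629) = ((3 + 208 + 4*(-210)**2/(-203)**2) + 45828)/59806 = ((3 + 208 + 4*44100*(1/41209)) + 45828)*(1/59806) = ((3 + 208 + 3600/841) + 45828)*(1/59806) = (181051/841 + 45828)*(1/59806) = (38722399/841)*(1/59806) = 38722399/50296846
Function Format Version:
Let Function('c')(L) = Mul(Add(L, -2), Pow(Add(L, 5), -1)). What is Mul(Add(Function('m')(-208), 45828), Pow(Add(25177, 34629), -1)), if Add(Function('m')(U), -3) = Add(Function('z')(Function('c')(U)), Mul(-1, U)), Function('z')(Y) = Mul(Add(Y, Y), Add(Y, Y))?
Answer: Rational(38722399, 50296846) ≈ 0.76988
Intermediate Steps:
Function('c')(L) = Mul(Pow(Add(5, L), -1), Add(-2, L)) (Function('c')(L) = Mul(Add(-2, L), Pow(Add(5, L), -1)) = Mul(Pow(Add(5, L), -1), Add(-2, L)))
Function('z')(Y) = Mul(4, Pow(Y, 2)) (Function('z')(Y) = Mul(Mul(2, Y), Mul(2, Y)) = Mul(4, Pow(Y, 2)))
Function('m')(U) = Add(3, Mul(-1, U), Mul(4, Pow(Add(-2, U), 2), Pow(Add(5, U), -2))) (Function('m')(U) = Add(3, Add(Mul(4, Pow(Mul(Pow(Add(5, U), -1), Add(-2, U)), 2)), Mul(-1, U))) = Add(3, Add(Mul(4, Mul(Pow(Add(-2, U), 2), Pow(Add(5, U), -2))), Mul(-1, U))) = Add(3, Add(Mul(4, Pow(Add(-2, U), 2), Pow(Add(5, U), -2)), Mul(-1, U))) = Add(3, Add(Mul(-1, U), Mul(4, Pow(Add(-2, U), 2), Pow(Add(5, U), -2)))) = Add(3, Mul(-1, U), Mul(4, Pow(Add(-2, U), 2), Pow(Add(5, U), -2))))
Mul(Add(Function('m')(-208), 45828), Pow(Add(25177, 34629), -1)) = Mul(Add(Add(3, Mul(-1, -208), Mul(4, Pow(Add(-2, -208), 2), Pow(Add(5, -208), -2))), 45828), Pow(Add(25177, 34629), -1)) = Mul(Add(Add(3, 208, Mul(4, Pow(-210, 2), Pow(-203, -2))), 45828), Pow(59806, -1)) = Mul(Add(Add(3, 208, Mul(4, 44100, Rational(1, 41209))), 45828), Rational(1, 59806)) = Mul(Add(Add(3, 208, Rational(3600, 841)), 45828), Rational(1, 59806)) = Mul(Add(Rational(181051, 841), 45828), Rational(1, 59806)) = Mul(Rational(38722399, 841), Rational(1, 59806)) = Rational(38722399, 50296846)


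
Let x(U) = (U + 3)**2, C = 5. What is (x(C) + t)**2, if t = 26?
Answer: 8100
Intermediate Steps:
x(U) = (3 + U)**2
(x(C) + t)**2 = ((3 + 5)**2 + 26)**2 = (8**2 + 26)**2 = (64 + 26)**2 = 90**2 = 8100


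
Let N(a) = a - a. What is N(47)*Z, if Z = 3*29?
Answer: 0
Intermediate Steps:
Z = 87
N(a) = 0
N(47)*Z = 0*87 = 0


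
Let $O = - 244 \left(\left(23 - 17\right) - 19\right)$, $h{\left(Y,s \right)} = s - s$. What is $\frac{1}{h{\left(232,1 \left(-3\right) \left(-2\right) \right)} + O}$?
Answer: $\frac{1}{3172} \approx 0.00031526$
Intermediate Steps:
$h{\left(Y,s \right)} = 0$
$O = 3172$ ($O = - 244 \left(6 - 19\right) = \left(-244\right) \left(-13\right) = 3172$)
$\frac{1}{h{\left(232,1 \left(-3\right) \left(-2\right) \right)} + O} = \frac{1}{0 + 3172} = \frac{1}{3172}$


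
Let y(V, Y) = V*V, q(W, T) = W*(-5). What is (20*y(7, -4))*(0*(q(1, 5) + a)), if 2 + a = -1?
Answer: 0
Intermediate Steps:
q(W, T) = -5*W
y(V, Y) = V²
a = -3 (a = -2 - 1 = -3)
(20*y(7, -4))*(0*(q(1, 5) + a)) = (20*7²)*(0*(-5*1 - 3)) = (20*49)*(0*(-5 - 3)) = 980*(0*(-8)) = 980*0 = 0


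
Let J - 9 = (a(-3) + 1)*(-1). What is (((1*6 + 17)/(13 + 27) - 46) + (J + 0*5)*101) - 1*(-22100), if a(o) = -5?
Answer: 934703/40 ≈ 23368.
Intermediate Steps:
J = 13 (J = 9 + (-5 + 1)*(-1) = 9 - 4*(-1) = 9 + 4 = 13)
(((1*6 + 17)/(13 + 27) - 46) + (J + 0*5)*101) - 1*(-22100) = (((1*6 + 17)/(13 + 27) - 46) + (13 + 0*5)*101) - 1*(-22100) = (((6 + 17)/40 - 46) + (13 + 0)*101) + 22100 = ((23*(1/40) - 46) + 13*101) + 22100 = ((23/40 - 46) + 1313) + 22100 = (-1817/40 + 1313) + 22100 = 50703/40 + 22100 = 934703/40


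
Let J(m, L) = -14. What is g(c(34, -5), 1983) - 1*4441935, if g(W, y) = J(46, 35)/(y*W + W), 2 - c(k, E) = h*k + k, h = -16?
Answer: -2256076554247/507904 ≈ -4.4419e+6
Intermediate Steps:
c(k, E) = 2 + 15*k (c(k, E) = 2 - (-16*k + k) = 2 - (-15)*k = 2 + 15*k)
g(W, y) = -14/(W + W*y) (g(W, y) = -14/(y*W + W) = -14/(W*y + W) = -14/(W + W*y))
g(c(34, -5), 1983) - 1*4441935 = -14/((2 + 15*34)*(1 + 1983)) - 1*4441935 = -14/((2 + 510)*1984) - 4441935 = -14*1/1984/512 - 4441935 = -14*1/512*1/1984 - 4441935 = -7/507904 - 4441935 = -2256076554247/507904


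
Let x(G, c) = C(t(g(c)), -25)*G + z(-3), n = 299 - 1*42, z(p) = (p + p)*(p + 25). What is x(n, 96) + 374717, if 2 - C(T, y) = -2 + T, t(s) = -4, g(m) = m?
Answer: 376641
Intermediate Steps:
C(T, y) = 4 - T (C(T, y) = 2 - (-2 + T) = 2 + (2 - T) = 4 - T)
z(p) = 2*p*(25 + p) (z(p) = (2*p)*(25 + p) = 2*p*(25 + p))
n = 257 (n = 299 - 42 = 257)
x(G, c) = -132 + 8*G (x(G, c) = (4 - 1*(-4))*G + 2*(-3)*(25 - 3) = (4 + 4)*G + 2*(-3)*22 = 8*G - 132 = -132 + 8*G)
x(n, 96) + 374717 = (-132 + 8*257) + 374717 = (-132 + 2056) + 374717 = 1924 + 374717 = 376641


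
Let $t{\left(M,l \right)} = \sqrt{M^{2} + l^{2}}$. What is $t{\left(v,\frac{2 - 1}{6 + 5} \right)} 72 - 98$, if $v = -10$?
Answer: $-98 + \frac{72 \sqrt{12101}}{11} \approx 622.03$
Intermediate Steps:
$t{\left(v,\frac{2 - 1}{6 + 5} \right)} 72 - 98 = \sqrt{\left(-10\right)^{2} + \left(\frac{2 - 1}{6 + 5}\right)^{2}} \cdot 72 - 98 = \sqrt{100 + \left(1 \cdot \frac{1}{11}\right)^{2}} \cdot 72 - 98 = \sqrt{100 + \left(\frac{1}{11}\right)^{2}} \cdot 72 - 98 = \sqrt{100 + \frac{1}{121}} \cdot 72 - 98 = \sqrt{\frac{12101}{121}} \cdot 72 - 98 = \frac{\sqrt{12101}}{11} \cdot 72 - 98 = \frac{72 \sqrt{12101}}{11} - 98 = -98 + \frac{72 \sqrt{12101}}{11}$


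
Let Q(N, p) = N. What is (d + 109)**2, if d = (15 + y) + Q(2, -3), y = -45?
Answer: 6561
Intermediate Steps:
d = -28 (d = (15 - 45) + 2 = -30 + 2 = -28)
(d + 109)**2 = (-28 + 109)**2 = 81**2 = 6561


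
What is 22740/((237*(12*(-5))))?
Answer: -379/237 ≈ -1.5992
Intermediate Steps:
22740/((237*(12*(-5)))) = 22740/((237*(-60))) = 22740/(-14220) = 22740*(-1/14220) = -379/237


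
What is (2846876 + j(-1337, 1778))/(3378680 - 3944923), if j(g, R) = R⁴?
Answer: -9993719375532/566243 ≈ -1.7649e+7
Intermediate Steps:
(2846876 + j(-1337, 1778))/(3378680 - 3944923) = (2846876 + 1778⁴)/(3378680 - 3944923) = (2846876 + 9993716528656)/(-566243) = 9993719375532*(-1/566243) = -9993719375532/566243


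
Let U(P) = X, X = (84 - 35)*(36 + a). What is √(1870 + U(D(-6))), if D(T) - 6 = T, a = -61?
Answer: √645 ≈ 25.397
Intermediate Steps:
D(T) = 6 + T
X = -1225 (X = (84 - 35)*(36 - 61) = 49*(-25) = -1225)
U(P) = -1225
√(1870 + U(D(-6))) = √(1870 - 1225) = √645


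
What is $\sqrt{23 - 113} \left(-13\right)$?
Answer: $- 39 i \sqrt{10} \approx - 123.33 i$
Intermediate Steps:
$\sqrt{23 - 113} \left(-13\right) = \sqrt{-90} \left(-13\right) = 3 i \sqrt{10} \left(-13\right) = - 39 i \sqrt{10}$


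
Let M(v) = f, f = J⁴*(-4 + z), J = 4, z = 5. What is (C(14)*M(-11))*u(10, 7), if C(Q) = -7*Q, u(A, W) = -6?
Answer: 150528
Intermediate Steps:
f = 256 (f = 4⁴*(-4 + 5) = 256*1 = 256)
M(v) = 256
(C(14)*M(-11))*u(10, 7) = (-7*14*256)*(-6) = -98*256*(-6) = -25088*(-6) = 150528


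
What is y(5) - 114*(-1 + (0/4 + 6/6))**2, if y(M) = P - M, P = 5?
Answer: 0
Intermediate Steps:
y(M) = 5 - M
y(5) - 114*(-1 + (0/4 + 6/6))**2 = (5 - 1*5) - 114*(-1 + (0/4 + 6/6))**2 = (5 - 5) - 114*(-1 + (0*(1/4) + 6*(1/6)))**2 = 0 - 114*(-1 + (0 + 1))**2 = 0 - 114*(-1 + 1)**2 = 0 - 114*0**2 = 0 - 114*0 = 0 + 0 = 0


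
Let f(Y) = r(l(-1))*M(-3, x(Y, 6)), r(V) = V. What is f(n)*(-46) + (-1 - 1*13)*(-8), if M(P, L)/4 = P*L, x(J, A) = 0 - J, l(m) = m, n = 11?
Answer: 6184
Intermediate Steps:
x(J, A) = -J
M(P, L) = 4*L*P (M(P, L) = 4*(P*L) = 4*(L*P) = 4*L*P)
f(Y) = -12*Y (f(Y) = -4*(-Y)*(-3) = -12*Y)
f(n)*(-46) + (-1 - 1*13)*(-8) = -12*11*(-46) + (-1 - 1*13)*(-8) = -132*(-46) + (-1 - 13)*(-8) = 6072 - 14*(-8) = 6072 + 112 = 6184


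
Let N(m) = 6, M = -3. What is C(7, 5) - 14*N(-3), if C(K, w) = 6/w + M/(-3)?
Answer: -409/5 ≈ -81.800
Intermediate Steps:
C(K, w) = 1 + 6/w (C(K, w) = 6/w - 3/(-3) = 6/w - 3*(-⅓) = 6/w + 1 = 1 + 6/w)
C(7, 5) - 14*N(-3) = (6 + 5)/5 - 14*6 = (⅕)*11 - 84 = 11/5 - 84 = -409/5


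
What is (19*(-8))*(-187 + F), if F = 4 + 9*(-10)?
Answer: 41496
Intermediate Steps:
F = -86 (F = 4 - 90 = -86)
(19*(-8))*(-187 + F) = (19*(-8))*(-187 - 86) = -152*(-273) = 41496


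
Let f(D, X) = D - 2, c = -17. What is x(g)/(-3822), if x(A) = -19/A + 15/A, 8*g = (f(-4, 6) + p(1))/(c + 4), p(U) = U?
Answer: 16/735 ≈ 0.021769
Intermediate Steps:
f(D, X) = -2 + D
g = 5/104 (g = (((-2 - 4) + 1)/(-17 + 4))/8 = ((-6 + 1)/(-13))/8 = (-5*(-1/13))/8 = (⅛)*(5/13) = 5/104 ≈ 0.048077)
x(A) = -4/A
x(g)/(-3822) = (-4/5/104)/(-3822) = -(-2)*104/(1911*5) = -1/3822*(-416/5) = 16/735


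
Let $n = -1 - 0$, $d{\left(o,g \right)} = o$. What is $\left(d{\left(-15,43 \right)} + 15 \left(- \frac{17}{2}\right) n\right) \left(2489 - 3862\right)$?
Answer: $- \frac{308925}{2} \approx -1.5446 \cdot 10^{5}$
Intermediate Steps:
$n = -1$ ($n = -1 + 0 = -1$)
$\left(d{\left(-15,43 \right)} + 15 \left(- \frac{17}{2}\right) n\right) \left(2489 - 3862\right) = \left(-15 + 15 \left(- \frac{17}{2}\right) \left(-1\right)\right) \left(2489 - 3862\right) = \left(-15 + 15 \left(\left(-17\right) \frac{1}{2}\right) \left(-1\right)\right) \left(-1373\right) = \left(-15 + 15 \left(- \frac{17}{2}\right) \left(-1\right)\right) \left(-1373\right) = \left(-15 - - \frac{255}{2}\right) \left(-1373\right) = \left(-15 + \frac{255}{2}\right) \left(-1373\right) = \frac{225}{2} \left(-1373\right) = - \frac{308925}{2}$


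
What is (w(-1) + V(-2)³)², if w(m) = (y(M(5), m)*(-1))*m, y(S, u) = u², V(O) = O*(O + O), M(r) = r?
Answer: 263169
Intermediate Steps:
V(O) = 2*O² (V(O) = O*(2*O) = 2*O²)
w(m) = -m³ (w(m) = (m²*(-1))*m = (-m²)*m = -m³)
(w(-1) + V(-2)³)² = (-1*(-1)³ + (2*(-2)²)³)² = (-1*(-1) + (2*4)³)² = (1 + 8³)² = (1 + 512)² = 513² = 263169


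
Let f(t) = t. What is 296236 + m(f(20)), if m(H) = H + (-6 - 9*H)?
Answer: 296070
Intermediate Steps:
m(H) = -6 - 8*H
296236 + m(f(20)) = 296236 + (-6 - 8*20) = 296236 + (-6 - 160) = 296236 - 166 = 296070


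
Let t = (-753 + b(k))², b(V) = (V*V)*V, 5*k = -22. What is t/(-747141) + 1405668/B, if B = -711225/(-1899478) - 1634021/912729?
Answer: -48799270249501969561132619/49151898926433609375 ≈ -9.9283e+5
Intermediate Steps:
k = -22/5 (k = (⅕)*(-22) = -22/5 ≈ -4.4000)
b(V) = V³ (b(V) = V²*V = V³)
t = 10977381529/15625 (t = (-753 + (-22/5)³)² = (-753 - 10648/125)² = (-104773/125)² = 10977381529/15625 ≈ 7.0255e+5)
B = -2454631258013/1733708655462 (B = -711225*(-1/1899478) - 1634021*1/912729 = 711225/1899478 - 1634021/912729 = -2454631258013/1733708655462 ≈ -1.4158)
t/(-747141) + 1405668/B = (10977381529/15625)/(-747141) + 1405668/(-2454631258013/1733708655462) = (10977381529/15625)*(-1/747141) + 1405668*(-1733708655462/2454631258013) = -10977381529/11674078125 - 221547161664178056/223148296183 = -48799270249501969561132619/49151898926433609375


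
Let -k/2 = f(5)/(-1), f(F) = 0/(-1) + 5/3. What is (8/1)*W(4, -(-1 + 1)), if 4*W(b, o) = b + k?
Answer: 44/3 ≈ 14.667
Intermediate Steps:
f(F) = 5/3 (f(F) = 0*(-1) + 5*(⅓) = 0 + 5/3 = 5/3)
k = 10/3 (k = -10/(3*(-1)) = -10*(-1)/3 = -2*(-5/3) = 10/3 ≈ 3.3333)
W(b, o) = ⅚ + b/4 (W(b, o) = (b + 10/3)/4 = (10/3 + b)/4 = ⅚ + b/4)
(8/1)*W(4, -(-1 + 1)) = (8/1)*(⅚ + (¼)*4) = (8*1)*(⅚ + 1) = 8*(11/6) = 44/3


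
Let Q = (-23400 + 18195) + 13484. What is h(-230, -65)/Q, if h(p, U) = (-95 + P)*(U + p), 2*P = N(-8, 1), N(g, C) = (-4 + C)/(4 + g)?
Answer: 223315/66232 ≈ 3.3717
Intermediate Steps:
N(g, C) = (-4 + C)/(4 + g)
P = 3/8 (P = ((-4 + 1)/(4 - 8))/2 = (-3/(-4))/2 = (-¼*(-3))/2 = (½)*(¾) = 3/8 ≈ 0.37500)
h(p, U) = -757*U/8 - 757*p/8 (h(p, U) = (-95 + 3/8)*(U + p) = -757*(U + p)/8 = -757*U/8 - 757*p/8)
Q = 8279 (Q = -5205 + 13484 = 8279)
h(-230, -65)/Q = (-757/8*(-65) - 757/8*(-230))/8279 = (49205/8 + 87055/4)*(1/8279) = (223315/8)*(1/8279) = 223315/66232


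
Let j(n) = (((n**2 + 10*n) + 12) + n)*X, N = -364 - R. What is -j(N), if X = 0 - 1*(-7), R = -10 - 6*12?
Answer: -535038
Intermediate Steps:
R = -82 (R = -10 - 72 = -82)
X = 7 (X = 0 + 7 = 7)
N = -282 (N = -364 - 1*(-82) = -364 + 82 = -282)
j(n) = 84 + 7*n**2 + 77*n (j(n) = (((n**2 + 10*n) + 12) + n)*7 = ((12 + n**2 + 10*n) + n)*7 = (12 + n**2 + 11*n)*7 = 84 + 7*n**2 + 77*n)
-j(N) = -(84 + 7*(-282)**2 + 77*(-282)) = -(84 + 7*79524 - 21714) = -(84 + 556668 - 21714) = -1*535038 = -535038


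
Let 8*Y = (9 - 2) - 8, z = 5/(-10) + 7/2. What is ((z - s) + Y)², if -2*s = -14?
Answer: 1089/64 ≈ 17.016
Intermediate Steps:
s = 7 (s = -½*(-14) = 7)
z = 3 (z = 5*(-⅒) + 7*(½) = -½ + 7/2 = 3)
Y = -⅛ (Y = ((9 - 2) - 8)/8 = (7 - 8)/8 = (⅛)*(-1) = -⅛ ≈ -0.12500)
((z - s) + Y)² = ((3 - 1*7) - ⅛)² = ((3 - 7) - ⅛)² = (-4 - ⅛)² = (-33/8)² = 1089/64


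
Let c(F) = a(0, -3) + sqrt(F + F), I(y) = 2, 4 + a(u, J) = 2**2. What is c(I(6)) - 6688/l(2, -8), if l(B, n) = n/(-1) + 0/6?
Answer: -834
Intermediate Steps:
a(u, J) = 0 (a(u, J) = -4 + 2**2 = -4 + 4 = 0)
l(B, n) = -n (l(B, n) = n*(-1) + 0*(1/6) = -n + 0 = -n)
c(F) = sqrt(2)*sqrt(F) (c(F) = 0 + sqrt(F + F) = 0 + sqrt(2*F) = 0 + sqrt(2)*sqrt(F) = sqrt(2)*sqrt(F))
c(I(6)) - 6688/l(2, -8) = sqrt(2)*sqrt(2) - 6688/((-1*(-8))) = 2 - 6688/8 = 2 - 152*11/2 = 2 - 836 = -834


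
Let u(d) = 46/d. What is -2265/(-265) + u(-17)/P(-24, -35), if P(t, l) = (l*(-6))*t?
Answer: 19407739/2270520 ≈ 8.5477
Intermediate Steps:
P(t, l) = -6*l*t (P(t, l) = (-6*l)*t = -6*l*t)
-2265/(-265) + u(-17)/P(-24, -35) = -2265/(-265) + (46/(-17))/((-6*(-35)*(-24))) = -2265*(-1/265) + (46*(-1/17))/(-5040) = 453/53 - 46/17*(-1/5040) = 453/53 + 23/42840 = 19407739/2270520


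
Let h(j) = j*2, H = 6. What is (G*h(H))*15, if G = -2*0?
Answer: 0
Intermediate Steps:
h(j) = 2*j
G = 0
(G*h(H))*15 = (0*(2*6))*15 = (0*12)*15 = 0*15 = 0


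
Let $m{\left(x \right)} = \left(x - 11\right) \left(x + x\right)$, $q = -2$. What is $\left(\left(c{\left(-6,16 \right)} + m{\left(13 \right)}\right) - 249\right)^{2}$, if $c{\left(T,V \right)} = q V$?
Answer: $52441$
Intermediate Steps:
$c{\left(T,V \right)} = - 2 V$
$m{\left(x \right)} = 2 x \left(-11 + x\right)$ ($m{\left(x \right)} = \left(-11 + x\right) 2 x = 2 x \left(-11 + x\right)$)
$\left(\left(c{\left(-6,16 \right)} + m{\left(13 \right)}\right) - 249\right)^{2} = \left(\left(\left(-2\right) 16 + 2 \cdot 13 \left(-11 + 13\right)\right) - 249\right)^{2} = \left(\left(-32 + 2 \cdot 13 \cdot 2\right) - 249\right)^{2} = \left(\left(-32 + 52\right) - 249\right)^{2} = \left(20 - 249\right)^{2} = \left(-229\right)^{2} = 52441$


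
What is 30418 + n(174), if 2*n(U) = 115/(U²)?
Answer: 1841870851/60552 ≈ 30418.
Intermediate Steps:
n(U) = 115/(2*U²) (n(U) = (115/(U²))/2 = (115/U²)/2 = 115/(2*U²))
30418 + n(174) = 30418 + (115/2)/174² = 30418 + (115/2)*(1/30276) = 30418 + 115/60552 = 1841870851/60552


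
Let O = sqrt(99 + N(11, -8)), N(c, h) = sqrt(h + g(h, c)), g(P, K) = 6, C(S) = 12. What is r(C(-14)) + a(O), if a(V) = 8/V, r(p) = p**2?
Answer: 144 + 8/sqrt(99 + I*sqrt(2)) ≈ 144.8 - 0.0057421*I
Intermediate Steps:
N(c, h) = sqrt(6 + h) (N(c, h) = sqrt(h + 6) = sqrt(6 + h))
O = sqrt(99 + I*sqrt(2)) (O = sqrt(99 + sqrt(6 - 8)) = sqrt(99 + sqrt(-2)) = sqrt(99 + I*sqrt(2)) ≈ 9.9501 + 0.07106*I)
r(C(-14)) + a(O) = 12**2 + 8/(sqrt(99 + I*sqrt(2))) = 144 + 8/sqrt(99 + I*sqrt(2))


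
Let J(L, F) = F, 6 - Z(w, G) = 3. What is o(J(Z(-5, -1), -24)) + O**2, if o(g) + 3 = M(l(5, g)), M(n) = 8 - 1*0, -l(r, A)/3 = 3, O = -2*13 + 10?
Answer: 261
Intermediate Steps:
Z(w, G) = 3 (Z(w, G) = 6 - 1*3 = 6 - 3 = 3)
O = -16 (O = -26 + 10 = -16)
l(r, A) = -9 (l(r, A) = -3*3 = -9)
M(n) = 8 (M(n) = 8 + 0 = 8)
o(g) = 5 (o(g) = -3 + 8 = 5)
o(J(Z(-5, -1), -24)) + O**2 = 5 + (-16)**2 = 5 + 256 = 261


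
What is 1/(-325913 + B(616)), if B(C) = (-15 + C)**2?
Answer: 1/35288 ≈ 2.8338e-5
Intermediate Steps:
1/(-325913 + B(616)) = 1/(-325913 + (-15 + 616)**2) = 1/(-325913 + 601**2) = 1/(-325913 + 361201) = 1/35288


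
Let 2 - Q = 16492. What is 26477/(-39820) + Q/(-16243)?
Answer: 20596899/58799660 ≈ 0.35029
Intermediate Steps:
Q = -16490 (Q = 2 - 1*16492 = 2 - 16492 = -16490)
26477/(-39820) + Q/(-16243) = 26477/(-39820) - 16490/(-16243) = 26477*(-1/39820) - 16490*(-1/16243) = -2407/3620 + 16490/16243 = 20596899/58799660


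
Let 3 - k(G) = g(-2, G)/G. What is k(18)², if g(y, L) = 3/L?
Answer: 104329/11664 ≈ 8.9445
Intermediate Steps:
k(G) = 3 - 3/G² (k(G) = 3 - 3/G/G = 3 - 3/G²)
k(18)² = (3 - 3/18²)² = (3 - 3*1/324)² = (3 - 1/108)² = (323/108)² = 104329/11664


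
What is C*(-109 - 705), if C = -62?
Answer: 50468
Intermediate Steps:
C*(-109 - 705) = -62*(-109 - 705) = -62*(-814) = 50468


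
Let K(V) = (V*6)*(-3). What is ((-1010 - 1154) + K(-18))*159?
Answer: -292560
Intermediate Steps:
K(V) = -18*V (K(V) = (6*V)*(-3) = -18*V)
((-1010 - 1154) + K(-18))*159 = ((-1010 - 1154) - 18*(-18))*159 = (-2164 + 324)*159 = -1840*159 = -292560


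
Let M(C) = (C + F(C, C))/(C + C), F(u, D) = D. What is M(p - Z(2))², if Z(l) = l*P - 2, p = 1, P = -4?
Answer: 1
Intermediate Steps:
Z(l) = -2 - 4*l (Z(l) = l*(-4) - 2 = -4*l - 2 = -2 - 4*l)
M(C) = 1 (M(C) = (C + C)/(C + C) = (2*C)/((2*C)) = (2*C)*(1/(2*C)) = 1)
M(p - Z(2))² = 1² = 1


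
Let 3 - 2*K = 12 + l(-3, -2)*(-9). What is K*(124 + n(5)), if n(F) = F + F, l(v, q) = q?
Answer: -1809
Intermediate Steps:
K = -27/2 (K = 3/2 - (12 - 2*(-9))/2 = 3/2 - (12 + 18)/2 = 3/2 - 1/2*30 = 3/2 - 15 = -27/2 ≈ -13.500)
n(F) = 2*F
K*(124 + n(5)) = -27*(124 + 2*5)/2 = -27*(124 + 10)/2 = -27/2*134 = -1809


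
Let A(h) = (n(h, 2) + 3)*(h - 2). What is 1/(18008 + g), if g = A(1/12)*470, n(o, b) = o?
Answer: 72/1096591 ≈ 6.5658e-5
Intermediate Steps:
A(h) = (-2 + h)*(3 + h) (A(h) = (h + 3)*(h - 2) = (3 + h)*(-2 + h) = (-2 + h)*(3 + h))
g = -199985/72 (g = (-6 + 1/12 + (1/12)²)*470 = (-6 + 1/12 + 1/144)*470 = -851/144*470 = -199985/72 ≈ -2777.6)
1/(18008 + g) = 1/(18008 - 199985/72) = 1/(1096591/72) = 72/1096591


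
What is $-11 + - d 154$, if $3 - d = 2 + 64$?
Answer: $9691$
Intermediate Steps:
$d = -63$ ($d = 3 - \left(2 + 64\right) = 3 - 66 = -63$)
$-11 + - d 154 = -11 + \left(-1\right) \left(-63\right) 154 = -11 + 63 \cdot 154 = -11 + 9702 = 9691$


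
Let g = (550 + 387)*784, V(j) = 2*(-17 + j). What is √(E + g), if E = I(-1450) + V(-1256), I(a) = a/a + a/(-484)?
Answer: √354319942/22 ≈ 855.61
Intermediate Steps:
V(j) = -34 + 2*j
I(a) = 1 - a/484 (I(a) = 1 + a*(-1/484) = 1 - a/484)
E = -615165/242 (E = (1 - 1/484*(-1450)) + (-34 + 2*(-1256)) = (1 + 725/242) + (-34 - 2512) = 967/242 - 2546 = -615165/242 ≈ -2542.0)
g = 734608 (g = 937*784 = 734608)
√(E + g) = √(-615165/242 + 734608) = √(177159971/242) = √354319942/22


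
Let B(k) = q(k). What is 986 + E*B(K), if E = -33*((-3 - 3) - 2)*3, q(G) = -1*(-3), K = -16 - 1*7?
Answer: 3362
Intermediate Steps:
K = -23 (K = -16 - 7 = -23)
q(G) = 3
E = 792 (E = -33*(-6 - 2)*3 = -33*(-8*3) = -(-792) = -33*(-24) = 792)
B(k) = 3
986 + E*B(K) = 986 + 792*3 = 986 + 2376 = 3362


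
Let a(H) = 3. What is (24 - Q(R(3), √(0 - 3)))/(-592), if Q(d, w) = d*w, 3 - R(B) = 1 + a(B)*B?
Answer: -3/74 - 7*I*√3/592 ≈ -0.040541 - 0.02048*I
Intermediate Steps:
R(B) = 2 - 3*B (R(B) = 3 - (1 + 3*B) = 3 + (-1 - 3*B) = 2 - 3*B)
(24 - Q(R(3), √(0 - 3)))/(-592) = (24 - (2 - 3*3)*√(0 - 3))/(-592) = (24 - (2 - 9)*√(-3))*(-1/592) = (24 - (-7)*I*√3)*(-1/592) = (24 + 7*I*√3)*(-1/592) = -3/74 - 7*I*√3/592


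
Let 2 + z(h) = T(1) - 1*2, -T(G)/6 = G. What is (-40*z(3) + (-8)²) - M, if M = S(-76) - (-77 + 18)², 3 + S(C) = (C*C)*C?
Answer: 442924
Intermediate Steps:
T(G) = -6*G
S(C) = -3 + C³ (S(C) = -3 + (C*C)*C = -3 + C²*C = -3 + C³)
z(h) = -10 (z(h) = -2 + (-6*1 - 1*2) = -2 + (-6 - 2) = -2 - 8 = -10)
M = -442460 (M = (-3 + (-76)³) - (-77 + 18)² = (-3 - 438976) - 1*(-59)² = -438979 - 1*3481 = -438979 - 3481 = -442460)
(-40*z(3) + (-8)²) - M = (-40*(-10) + (-8)²) - 1*(-442460) = (400 + 64) + 442460 = 464 + 442460 = 442924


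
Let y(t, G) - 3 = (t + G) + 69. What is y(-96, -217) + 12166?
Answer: 11925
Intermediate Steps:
y(t, G) = 72 + G + t (y(t, G) = 3 + ((t + G) + 69) = 3 + ((G + t) + 69) = 3 + (69 + G + t) = 72 + G + t)
y(-96, -217) + 12166 = (72 - 217 - 96) + 12166 = -241 + 12166 = 11925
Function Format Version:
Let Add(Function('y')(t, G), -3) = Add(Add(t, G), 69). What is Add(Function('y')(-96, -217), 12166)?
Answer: 11925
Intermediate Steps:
Function('y')(t, G) = Add(72, G, t) (Function('y')(t, G) = Add(3, Add(Add(t, G), 69)) = Add(3, Add(Add(G, t), 69)) = Add(3, Add(69, G, t)) = Add(72, G, t))
Add(Function('y')(-96, -217), 12166) = Add(Add(72, -217, -96), 12166) = Add(-241, 12166) = 11925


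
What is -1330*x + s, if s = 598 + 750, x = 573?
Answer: -760742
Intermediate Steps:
s = 1348
-1330*x + s = -1330*573 + 1348 = -762090 + 1348 = -760742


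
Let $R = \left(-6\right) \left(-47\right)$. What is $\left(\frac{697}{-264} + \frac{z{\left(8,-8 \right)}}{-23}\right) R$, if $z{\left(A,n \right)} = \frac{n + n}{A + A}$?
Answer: $- \frac{741049}{1012} \approx -732.26$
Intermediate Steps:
$z{\left(A,n \right)} = \frac{n}{A}$ ($z{\left(A,n \right)} = \frac{2 n}{2 A} = 2 n \frac{1}{2 A} = \frac{n}{A}$)
$R = 282$
$\left(\frac{697}{-264} + \frac{z{\left(8,-8 \right)}}{-23}\right) R = \left(\frac{697}{-264} + \frac{\left(-8\right) \frac{1}{8}}{-23}\right) 282 = \left(697 \left(- \frac{1}{264}\right) + \left(-8\right) \frac{1}{8} \left(- \frac{1}{23}\right)\right) 282 = \left(- \frac{697}{264} - - \frac{1}{23}\right) 282 = \left(- \frac{697}{264} + \frac{1}{23}\right) 282 = \left(- \frac{15767}{6072}\right) 282 = - \frac{741049}{1012}$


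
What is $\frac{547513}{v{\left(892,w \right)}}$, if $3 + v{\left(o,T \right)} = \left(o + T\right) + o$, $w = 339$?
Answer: $\frac{547513}{2120} \approx 258.26$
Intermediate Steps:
$v{\left(o,T \right)} = -3 + T + 2 o$ ($v{\left(o,T \right)} = -3 + \left(\left(o + T\right) + o\right) = -3 + \left(\left(T + o\right) + o\right) = -3 + \left(T + 2 o\right) = -3 + T + 2 o$)
$\frac{547513}{v{\left(892,w \right)}} = \frac{547513}{-3 + 339 + 2 \cdot 892} = \frac{547513}{-3 + 339 + 1784} = \frac{547513}{2120}$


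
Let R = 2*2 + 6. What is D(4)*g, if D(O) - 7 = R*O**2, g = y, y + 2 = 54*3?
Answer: 26720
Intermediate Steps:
R = 10 (R = 4 + 6 = 10)
y = 160 (y = -2 + 54*3 = -2 + 162 = 160)
g = 160
D(O) = 7 + 10*O**2
D(4)*g = (7 + 10*4**2)*160 = (7 + 10*16)*160 = (7 + 160)*160 = 167*160 = 26720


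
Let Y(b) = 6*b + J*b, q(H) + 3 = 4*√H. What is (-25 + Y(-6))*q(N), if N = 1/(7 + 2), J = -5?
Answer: 155/3 ≈ 51.667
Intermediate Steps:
N = ⅑ (N = 1/9 = ⅑ ≈ 0.11111)
q(H) = -3 + 4*√H
Y(b) = b (Y(b) = 6*b - 5*b = b)
(-25 + Y(-6))*q(N) = (-25 - 6)*(-3 + 4*√(⅑)) = -31*(-3 + 4*(⅓)) = -31*(-3 + 4/3) = -31*(-5/3) = 155/3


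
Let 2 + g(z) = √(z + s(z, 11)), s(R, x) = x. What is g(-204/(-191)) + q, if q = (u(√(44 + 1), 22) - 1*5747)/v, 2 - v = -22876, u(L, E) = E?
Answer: -51481/22878 + √440255/191 ≈ 1.2237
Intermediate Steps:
v = 22878 (v = 2 - 1*(-22876) = 2 + 22876 = 22878)
g(z) = -2 + √(11 + z) (g(z) = -2 + √(z + 11) = -2 + √(11 + z))
q = -5725/22878 (q = (22 - 1*5747)/22878 = (22 - 5747)*(1/22878) = -5725*1/22878 = -5725/22878 ≈ -0.25024)
g(-204/(-191)) + q = (-2 + √(11 - 204/(-191))) - 5725/22878 = (-2 + √(11 - 204*(-1/191))) - 5725/22878 = (-2 + √(11 + 204/191)) - 5725/22878 = (-2 + √(2305/191)) - 5725/22878 = (-2 + √440255/191) - 5725/22878 = -51481/22878 + √440255/191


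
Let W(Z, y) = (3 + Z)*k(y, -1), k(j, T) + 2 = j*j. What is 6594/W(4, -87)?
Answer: 942/7567 ≈ 0.12449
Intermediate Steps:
k(j, T) = -2 + j² (k(j, T) = -2 + j*j = -2 + j²)
W(Z, y) = (-2 + y²)*(3 + Z) (W(Z, y) = (3 + Z)*(-2 + y²) = (-2 + y²)*(3 + Z))
6594/W(4, -87) = 6594/(((-2 + (-87)²)*(3 + 4))) = 6594/(((-2 + 7569)*7)) = 6594/((7567*7)) = 6594/52969 = 6594*(1/52969) = 942/7567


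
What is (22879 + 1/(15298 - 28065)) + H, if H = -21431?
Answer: 18486615/12767 ≈ 1448.0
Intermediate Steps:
(22879 + 1/(15298 - 28065)) + H = (22879 + 1/(15298 - 28065)) - 21431 = (22879 + 1/(-12767)) - 21431 = (22879 - 1/12767) - 21431 = 292096192/12767 - 21431 = 18486615/12767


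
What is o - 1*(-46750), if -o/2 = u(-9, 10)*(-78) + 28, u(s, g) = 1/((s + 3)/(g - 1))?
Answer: 46460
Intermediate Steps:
u(s, g) = (-1 + g)/(3 + s) (u(s, g) = 1/((3 + s)/(-1 + g)) = (-1 + g)/(3 + s))
o = -290 (o = -2*(((-1 + 10)/(3 - 9))*(-78) + 28) = -2*((9/(-6))*(-78) + 28) = -2*(-1/6*9*(-78) + 28) = -2*(-3/2*(-78) + 28) = -2*(117 + 28) = -2*145 = -290)
o - 1*(-46750) = -290 - 1*(-46750) = -290 + 46750 = 46460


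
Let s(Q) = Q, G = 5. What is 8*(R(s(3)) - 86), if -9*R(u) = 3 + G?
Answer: -6256/9 ≈ -695.11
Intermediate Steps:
R(u) = -8/9 (R(u) = -(3 + 5)/9 = -1/9*8 = -8/9)
8*(R(s(3)) - 86) = 8*(-8/9 - 86) = 8*(-782/9) = -6256/9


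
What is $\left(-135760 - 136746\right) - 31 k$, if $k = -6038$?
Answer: $-85328$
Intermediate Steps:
$\left(-135760 - 136746\right) - 31 k = \left(-135760 - 136746\right) - -187178 = -272506 + 187178 = -85328$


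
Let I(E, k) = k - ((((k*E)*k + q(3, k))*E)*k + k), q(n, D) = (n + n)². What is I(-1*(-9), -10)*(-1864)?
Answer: -157023360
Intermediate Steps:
q(n, D) = 4*n² (q(n, D) = (2*n)² = 4*n²)
I(E, k) = -E*k*(36 + E*k²) (I(E, k) = k - ((((k*E)*k + 4*3²)*E)*k + k) = k - ((((E*k)*k + 4*9)*E)*k + k) = k - (((E*k² + 36)*E)*k + k) = k - (((36 + E*k²)*E)*k + k) = k - ((E*(36 + E*k²))*k + k) = k - (E*k*(36 + E*k²) + k) = k - (k + E*k*(36 + E*k²)) = k + (-k - E*k*(36 + E*k²)) = -E*k*(36 + E*k²))
I(-1*(-9), -10)*(-1864) = -1*(-1*(-9))*(-10)*(36 - 1*(-9)*(-10)²)*(-1864) = -1*9*(-10)*(36 + 9*100)*(-1864) = -1*9*(-10)*(36 + 900)*(-1864) = -1*9*(-10)*936*(-1864) = 84240*(-1864) = -157023360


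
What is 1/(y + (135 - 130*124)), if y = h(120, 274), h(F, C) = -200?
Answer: -1/16185 ≈ -6.1786e-5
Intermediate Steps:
y = -200
1/(y + (135 - 130*124)) = 1/(-200 + (135 - 130*124)) = 1/(-200 + (135 - 16120)) = 1/(-200 - 15985) = 1/(-16185) = -1/16185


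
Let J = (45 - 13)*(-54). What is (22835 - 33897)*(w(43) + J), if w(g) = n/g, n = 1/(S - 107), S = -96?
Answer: 166856033206/8729 ≈ 1.9115e+7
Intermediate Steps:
n = -1/203 (n = 1/(-96 - 107) = 1/(-203) = -1/203 ≈ -0.0049261)
J = -1728 (J = 32*(-54) = -1728)
w(g) = -1/(203*g)
(22835 - 33897)*(w(43) + J) = (22835 - 33897)*(-1/203/43 - 1728) = -11062*(-1/203*1/43 - 1728) = -11062*(-1/8729 - 1728) = -11062*(-15083713/8729) = 166856033206/8729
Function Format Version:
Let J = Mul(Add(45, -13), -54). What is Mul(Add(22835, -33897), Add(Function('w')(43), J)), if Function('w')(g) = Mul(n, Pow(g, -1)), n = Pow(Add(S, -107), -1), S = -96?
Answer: Rational(166856033206, 8729) ≈ 1.9115e+7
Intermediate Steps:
n = Rational(-1, 203) (n = Pow(Add(-96, -107), -1) = Pow(-203, -1) = Rational(-1, 203) ≈ -0.0049261)
J = -1728 (J = Mul(32, -54) = -1728)
Function('w')(g) = Mul(Rational(-1, 203), Pow(g, -1))
Mul(Add(22835, -33897), Add(Function('w')(43), J)) = Mul(Add(22835, -33897), Add(Mul(Rational(-1, 203), Pow(43, -1)), -1728)) = Mul(-11062, Add(Mul(Rational(-1, 203), Rational(1, 43)), -1728)) = Mul(-11062, Add(Rational(-1, 8729), -1728)) = Mul(-11062, Rational(-15083713, 8729)) = Rational(166856033206, 8729)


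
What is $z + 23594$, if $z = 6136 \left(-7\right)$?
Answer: $-19358$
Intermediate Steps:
$z = -42952$
$z + 23594 = -42952 + 23594 = -19358$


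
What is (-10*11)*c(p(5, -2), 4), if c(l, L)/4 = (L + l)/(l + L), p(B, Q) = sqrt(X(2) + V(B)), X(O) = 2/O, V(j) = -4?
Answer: -440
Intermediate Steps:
p(B, Q) = I*sqrt(3) (p(B, Q) = sqrt(2/2 - 4) = sqrt(2*(1/2) - 4) = sqrt(1 - 4) = sqrt(-3) = I*sqrt(3))
c(l, L) = 4 (c(l, L) = 4*((L + l)/(l + L)) = 4*((L + l)/(L + l)) = 4*1 = 4)
(-10*11)*c(p(5, -2), 4) = -10*11*4 = -110*4 = -440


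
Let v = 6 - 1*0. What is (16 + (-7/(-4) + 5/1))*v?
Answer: 273/2 ≈ 136.50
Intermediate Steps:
v = 6 (v = 6 + 0 = 6)
(16 + (-7/(-4) + 5/1))*v = (16 + (-7/(-4) + 5/1))*6 = (16 + (-7*(-¼) + 5*1))*6 = (16 + (7/4 + 5))*6 = (16 + 27/4)*6 = (91/4)*6 = 273/2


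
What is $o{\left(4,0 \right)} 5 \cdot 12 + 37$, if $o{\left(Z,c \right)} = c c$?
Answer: $37$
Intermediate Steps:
$o{\left(Z,c \right)} = c^{2}$
$o{\left(4,0 \right)} 5 \cdot 12 + 37 = 0^{2} \cdot 5 \cdot 12 + 37 = 0 \cdot 5 \cdot 12 + 37 = 0 \cdot 12 + 37 = 0 + 37 = 37$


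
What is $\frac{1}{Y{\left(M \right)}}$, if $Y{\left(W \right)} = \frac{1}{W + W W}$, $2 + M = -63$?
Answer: $4160$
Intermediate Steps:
$M = -65$ ($M = -2 - 63 = -65$)
$Y{\left(W \right)} = \frac{1}{W + W^{2}}$
$\frac{1}{Y{\left(M \right)}} = \frac{1}{\frac{1}{-65} \frac{1}{1 - 65}} = \frac{1}{\left(- \frac{1}{65}\right) \frac{1}{-64}} = \frac{1}{\left(- \frac{1}{65}\right) \left(- \frac{1}{64}\right)} = \frac{1}{\frac{1}{4160}} = 4160$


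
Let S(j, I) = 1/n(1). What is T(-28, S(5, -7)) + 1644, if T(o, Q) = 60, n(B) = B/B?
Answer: 1704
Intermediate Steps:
n(B) = 1
S(j, I) = 1 (S(j, I) = 1/1 = 1)
T(-28, S(5, -7)) + 1644 = 60 + 1644 = 1704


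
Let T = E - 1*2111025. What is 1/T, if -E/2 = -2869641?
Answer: 1/3628257 ≈ 2.7561e-7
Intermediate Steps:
E = 5739282 (E = -2*(-2869641) = 5739282)
T = 3628257 (T = 5739282 - 1*2111025 = 5739282 - 2111025 = 3628257)
1/T = 1/3628257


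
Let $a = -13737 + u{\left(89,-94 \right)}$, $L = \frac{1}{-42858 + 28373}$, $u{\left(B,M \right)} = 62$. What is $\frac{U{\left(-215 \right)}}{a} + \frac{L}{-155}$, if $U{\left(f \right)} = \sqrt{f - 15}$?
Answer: $\frac{1}{2245175} - \frac{i \sqrt{230}}{13675} \approx 4.454 \cdot 10^{-7} - 0.001109 i$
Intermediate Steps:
$U{\left(f \right)} = \sqrt{-15 + f}$
$L = - \frac{1}{14485}$ ($L = \frac{1}{-14485} = - \frac{1}{14485} \approx -6.9037 \cdot 10^{-5}$)
$a = -13675$ ($a = -13737 + 62 = -13675$)
$\frac{U{\left(-215 \right)}}{a} + \frac{L}{-155} = \frac{\sqrt{-15 - 215}}{-13675} - \frac{1}{14485 \left(-155\right)} = \sqrt{-230} \left(- \frac{1}{13675}\right) - - \frac{1}{2245175} = i \sqrt{230} \left(- \frac{1}{13675}\right) + \frac{1}{2245175} = - \frac{i \sqrt{230}}{13675} + \frac{1}{2245175} = \frac{1}{2245175} - \frac{i \sqrt{230}}{13675}$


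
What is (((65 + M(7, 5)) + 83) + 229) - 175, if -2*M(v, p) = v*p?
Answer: 369/2 ≈ 184.50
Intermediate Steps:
M(v, p) = -p*v/2 (M(v, p) = -v*p/2 = -p*v/2)
(((65 + M(7, 5)) + 83) + 229) - 175 = (((65 - 1/2*5*7) + 83) + 229) - 175 = (((65 - 35/2) + 83) + 229) - 175 = ((95/2 + 83) + 229) - 175 = (261/2 + 229) - 175 = 719/2 - 175 = 369/2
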